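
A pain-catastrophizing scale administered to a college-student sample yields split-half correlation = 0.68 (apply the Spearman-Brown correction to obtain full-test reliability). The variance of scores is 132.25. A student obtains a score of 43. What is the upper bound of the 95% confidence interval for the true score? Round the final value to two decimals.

52.84

SD = √132.25 ≈ 11.500
Full-length reliability (Spearman-Brown) = 2(0.68)/(1+0.68) ≈ 0.810
SEM = 11.500·√(1 − 0.810) ≈ 5.019
Margin = 1.96 · 5.019 ≈ 9.837
Upper bound: 43 + 9.837 = 52.837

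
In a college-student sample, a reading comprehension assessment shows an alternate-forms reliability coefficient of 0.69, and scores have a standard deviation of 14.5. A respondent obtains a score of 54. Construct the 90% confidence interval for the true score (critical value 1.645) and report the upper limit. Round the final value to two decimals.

67.28

The standard error of measurement is 14.5000·√(1 − 0.6900) ≈ 14.5000·0.5568 ≈ 8.0733.
Margin = 1.645 · 8.0733 ≈ 13.2805
Upper bound: 54 + 13.2805 = 67.2805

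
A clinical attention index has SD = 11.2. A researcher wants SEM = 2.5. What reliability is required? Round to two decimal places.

0.95

r = 1 − (SEM / SD)² = 1 − (2.500 / 11.2)² ≈ 1 − 0.050 ≈ 0.950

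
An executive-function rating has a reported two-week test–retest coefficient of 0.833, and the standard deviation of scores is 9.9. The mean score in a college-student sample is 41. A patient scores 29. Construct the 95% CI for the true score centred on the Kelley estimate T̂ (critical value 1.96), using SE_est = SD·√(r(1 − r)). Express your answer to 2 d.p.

Estimated true score = 0.8330·29 + (1 − 0.8330)·41 ≈ 31.0040
SE_est = 9.9000·√(0.8330·0.1670) ≈ 3.6925
95% CI: 31.0040 ± 7.2372 ≈ (23.7668, 38.2412)

[23.77, 38.24]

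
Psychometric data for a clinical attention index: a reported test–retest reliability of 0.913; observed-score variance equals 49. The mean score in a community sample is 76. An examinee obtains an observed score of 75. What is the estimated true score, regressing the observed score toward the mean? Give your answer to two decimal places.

Estimated true score = 0.9130*75 + (1 − 0.9130)*76 ≈ 75.0870

75.09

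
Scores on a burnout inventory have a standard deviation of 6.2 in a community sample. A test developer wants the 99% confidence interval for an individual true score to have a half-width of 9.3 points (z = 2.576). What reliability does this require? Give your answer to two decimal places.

Required SEM = 9.3 / 2.576 ≈ 3.6102
r = 1 − (3.6102/6.2)² ≈ 1 − 0.3391 ≈ 0.6609

0.66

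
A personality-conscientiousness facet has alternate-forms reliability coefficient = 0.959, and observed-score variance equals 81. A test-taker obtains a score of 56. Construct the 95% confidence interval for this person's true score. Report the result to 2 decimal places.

SD = √81 = 9.000
The standard error of measurement is 9.000*√(1 − 0.959) ≈ 9.000*0.202 ≈ 1.822.
Margin = 1.96 * 1.822 ≈ 3.572
95% CI: 56 ± 3.572 = [52.428, 59.572]

[52.43, 59.57]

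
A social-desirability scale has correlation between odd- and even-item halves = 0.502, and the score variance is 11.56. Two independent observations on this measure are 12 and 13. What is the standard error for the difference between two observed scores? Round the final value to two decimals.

2.77

σ = 11.56^(1/2) = 3.400
Spearman-Brown: r = 2(0.502) / (1 + 0.502) = 1.004 / 1.502 ≈ 0.668
SEM = 3.400×√(1 − 0.668) ≈ 1.958
SE_diff = SEM × √2 ≈ 1.958 × 1.414 ≈ 2.769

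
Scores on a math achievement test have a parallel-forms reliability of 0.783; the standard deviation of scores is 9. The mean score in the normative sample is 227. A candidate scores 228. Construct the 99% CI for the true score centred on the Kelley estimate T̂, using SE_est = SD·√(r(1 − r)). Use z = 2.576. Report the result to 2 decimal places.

[218.23, 237.34]

T̂ = r·X + (1 − r)·M = 0.7830·228 + 0.2170·227 = 178.5240 + 49.2590 ≈ 227.7830
SE_est = SD · √(r(1 − r)) = 9.0000 · √0.1699 ≈ 9.0000 · 0.4122 ≈ 3.7098
CI = 227.7830 ± 2.576 · 3.7098 → [218.2265, 237.3395]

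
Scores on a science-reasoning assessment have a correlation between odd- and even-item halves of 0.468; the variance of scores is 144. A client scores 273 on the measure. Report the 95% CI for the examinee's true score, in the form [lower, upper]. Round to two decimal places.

σ = 144^(1/2) = 12.0000
Full-length reliability (Spearman-Brown) = 2(0.468)/(1+0.468) ≈ 0.6376
SEM = 12.0000×√(1 − 0.6376) ≈ 7.2239
1.96 × SEM ≈ 14.1589
CI = 273 ± 14.1589 → [258.8411, 287.1589]

[258.84, 287.16]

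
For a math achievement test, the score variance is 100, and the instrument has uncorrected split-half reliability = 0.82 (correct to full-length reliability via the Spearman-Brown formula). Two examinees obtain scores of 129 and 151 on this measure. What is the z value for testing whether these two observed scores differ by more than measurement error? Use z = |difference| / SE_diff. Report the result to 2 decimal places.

4.95

SD = √100 ≈ 10.000
Full-length reliability (Spearman-Brown) = 2(0.82)/(1+0.82) ≈ 0.901
SEM = 10.000*√(1 − 0.901) ≈ 3.145
SE_diff = √2 * SEM ≈ 4.447
z = 22 / 4.447 ≈ 4.947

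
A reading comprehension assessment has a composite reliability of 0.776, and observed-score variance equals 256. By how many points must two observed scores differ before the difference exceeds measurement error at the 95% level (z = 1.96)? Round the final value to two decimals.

20.99

SD = √256 ≈ 16.0000
SEM = 16.0000·√(1 − 0.7760) ≈ 7.5726
Standard error of the difference = 7.5726·√2 ≈ 10.7092
Smallest detectable difference = 1.96·10.7092 ≈ 20.9901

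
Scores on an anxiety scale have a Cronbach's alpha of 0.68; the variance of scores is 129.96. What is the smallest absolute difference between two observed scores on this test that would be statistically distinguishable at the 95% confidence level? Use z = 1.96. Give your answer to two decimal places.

SD = √129.96 ≈ 11.400
The standard error of measurement is 11.400×√(1 − 0.680) ≈ 11.400×0.566 ≈ 6.449.
SE_diff = SEM × √2 ≈ 6.449 × 1.414 ≈ 9.120
Smallest detectable difference = 1.96×9.120 ≈ 17.875

17.88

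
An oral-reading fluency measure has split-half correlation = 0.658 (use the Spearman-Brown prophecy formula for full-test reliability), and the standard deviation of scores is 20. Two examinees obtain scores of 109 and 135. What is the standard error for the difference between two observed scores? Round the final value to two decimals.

12.85

Spearman-Brown: r = 2(0.658) / (1 + 0.658) = 1.316 / 1.658 ≈ 0.794
SEM = 20.000×√(1 − 0.794) ≈ 9.083
Standard error of the difference = 9.083·√2 ≈ 12.846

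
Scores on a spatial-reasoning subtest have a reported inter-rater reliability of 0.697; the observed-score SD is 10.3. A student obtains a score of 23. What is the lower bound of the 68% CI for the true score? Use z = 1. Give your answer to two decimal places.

SEM = 10.300 * √(1 − 0.697) = 10.300 * √0.303 ≃ 10.300 * 0.550 ≃ 5.670
Margin = 1 * 5.670 ≃ 5.670
Lower bound: 23 − 5.670 = 17.330

17.33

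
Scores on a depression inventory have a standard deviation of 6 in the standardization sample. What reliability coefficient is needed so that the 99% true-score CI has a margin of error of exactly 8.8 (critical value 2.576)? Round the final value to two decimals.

Required SEM = 8.8 / 2.576 ≃ 3.4161
r = 1 − (SEM / SD)² = 1 − (3.4161 / 6)² ≃ 1 − 0.3242 ≃ 0.6758

0.68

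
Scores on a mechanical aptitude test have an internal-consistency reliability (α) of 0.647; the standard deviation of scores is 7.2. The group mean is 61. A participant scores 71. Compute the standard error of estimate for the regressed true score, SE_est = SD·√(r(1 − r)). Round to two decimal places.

3.44

SE_est = SD * √(r(1 − r)) = 7.200 * √0.228 ≈ 7.200 * 0.478 ≈ 3.441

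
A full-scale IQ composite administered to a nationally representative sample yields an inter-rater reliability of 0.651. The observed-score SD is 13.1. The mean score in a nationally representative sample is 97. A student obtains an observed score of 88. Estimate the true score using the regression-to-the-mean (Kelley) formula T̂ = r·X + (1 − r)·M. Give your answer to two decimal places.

T̂ = r·X + (1 − r)·M = 0.651*88 + 0.349*97 = 57.288 + 33.853 ≈ 91.141

91.14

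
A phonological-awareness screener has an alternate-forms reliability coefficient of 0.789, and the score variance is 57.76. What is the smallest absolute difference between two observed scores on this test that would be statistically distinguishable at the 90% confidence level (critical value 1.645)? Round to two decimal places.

8.12

SD = √57.76 ≈ 7.600
SEM = 7.600*√(1 − 0.789) ≈ 3.491
SE_diff = √2 * SEM ≈ 4.937
Smallest detectable difference = 1.645*4.937 ≈ 8.121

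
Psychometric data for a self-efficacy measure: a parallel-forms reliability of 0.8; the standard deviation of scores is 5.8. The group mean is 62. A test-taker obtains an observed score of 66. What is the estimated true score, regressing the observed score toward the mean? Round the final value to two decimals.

T̂ = 0.800(66) + 0.200(62) ≈ 65.200

65.20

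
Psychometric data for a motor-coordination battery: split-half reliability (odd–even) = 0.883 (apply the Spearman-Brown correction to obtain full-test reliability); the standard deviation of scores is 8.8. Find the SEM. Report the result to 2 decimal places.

2.19

Spearman-Brown: r = 2(0.883) / (1 + 0.883) = 1.7660 / 1.8830 ≈ 0.9379
SEM = 8.8000×√(1 − 0.9379) ≈ 2.1936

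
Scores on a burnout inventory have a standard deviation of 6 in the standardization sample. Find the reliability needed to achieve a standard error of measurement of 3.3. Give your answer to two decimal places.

r = 1 − (SEM / SD)² = 1 − (3.30000 / 6)² ≃ 1 − 0.30250 ≃ 0.69750

0.70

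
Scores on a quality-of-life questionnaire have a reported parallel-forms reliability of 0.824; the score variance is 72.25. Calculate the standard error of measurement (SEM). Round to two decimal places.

σ = 72.25^(1/2) = 8.500
SEM = 8.500 · √(1 − 0.824) = 8.500 · √0.176 ≈ 8.500 · 0.420 ≈ 3.566

3.57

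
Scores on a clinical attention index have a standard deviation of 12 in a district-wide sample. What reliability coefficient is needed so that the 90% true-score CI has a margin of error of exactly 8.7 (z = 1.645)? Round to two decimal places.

0.81

Required SEM = 8.7 / 1.645 ≈ 5.28875
r = 1 − (SEM / SD)² = 1 − (5.28875 / 12)² ≈ 1 − 0.19424 ≈ 0.80576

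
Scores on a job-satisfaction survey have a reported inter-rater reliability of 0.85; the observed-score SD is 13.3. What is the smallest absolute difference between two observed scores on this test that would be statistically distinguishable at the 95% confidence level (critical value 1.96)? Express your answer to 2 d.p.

14.28

SEM = 13.3000 · √(1 − 0.8500) = 13.3000 · √0.1500 ≈ 13.3000 · 0.3873 ≈ 5.1511
SE_diff = SEM · √2 ≈ 5.1511 · 1.4142 ≈ 7.2847
Minimum reliable difference = 1.96 · SE_diff ≈ 1.96 · 7.2847 ≈ 14.2780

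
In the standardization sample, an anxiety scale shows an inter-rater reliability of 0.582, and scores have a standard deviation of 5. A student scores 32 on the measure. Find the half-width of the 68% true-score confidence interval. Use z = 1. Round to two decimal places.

3.23

SEM = 5.0000 × √(1 − 0.5820) = 5.0000 × √0.4180 ≃ 5.0000 × 0.6465 ≃ 3.2326
1 × SEM ≃ 3.2326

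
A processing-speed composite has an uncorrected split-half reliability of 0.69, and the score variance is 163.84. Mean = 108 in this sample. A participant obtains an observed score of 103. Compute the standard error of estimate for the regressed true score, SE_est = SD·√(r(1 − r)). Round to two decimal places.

σ = 163.84^(1/2) = 12.80000
Full-length reliability (Spearman-Brown) = 2(0.69)/(1+0.69) ≈ 0.81657
SE_est = 12.80000×√(0.81657×0.18343) ≈ 4.95386

4.95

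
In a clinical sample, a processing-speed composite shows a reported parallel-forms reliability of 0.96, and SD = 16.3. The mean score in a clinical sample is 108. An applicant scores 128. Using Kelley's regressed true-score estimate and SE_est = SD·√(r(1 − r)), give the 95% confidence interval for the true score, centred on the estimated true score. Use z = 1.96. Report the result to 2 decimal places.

[120.94, 133.46]

T̂ = r·X + (1 − r)·M = 0.960*128 + 0.040*108 = 122.880 + 4.320 ≈ 127.200
SE_est = SD * √(r(1 − r)) = 16.300 * √0.038 ≈ 16.300 * 0.196 ≈ 3.194
CI = 127.200 ± 1.96 * 3.194 → [120.939, 133.461]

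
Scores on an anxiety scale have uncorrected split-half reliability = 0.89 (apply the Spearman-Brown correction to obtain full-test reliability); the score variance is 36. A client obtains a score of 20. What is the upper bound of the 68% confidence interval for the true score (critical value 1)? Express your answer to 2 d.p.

21.45

σ = 36^(1/2) = 6.0000
Spearman-Brown: r = 2(0.89) / (1 + 0.89) = 1.7800 / 1.8900 ≈ 0.9418
SEM = 6.0000×√(1 − 0.9418) ≈ 1.4475
Margin = 1 × 1.4475 ≈ 1.4475
Upper limit = 20 + 1.4475 ≈ 21.4475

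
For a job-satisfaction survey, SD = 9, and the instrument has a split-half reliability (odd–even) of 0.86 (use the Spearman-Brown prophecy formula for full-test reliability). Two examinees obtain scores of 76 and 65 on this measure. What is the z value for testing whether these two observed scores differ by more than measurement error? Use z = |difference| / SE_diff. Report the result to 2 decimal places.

Full-length reliability (Spearman-Brown) = 2(0.86)/(1+0.86) ≈ 0.92473
SEM = 9.00000*√(1 − 0.92473) ≈ 2.46916
SE_diff = √2 * SEM ≈ 3.49193
z = |76 − 65| / 3.49193 = 11 / 3.49193 ≈ 3.15012

3.15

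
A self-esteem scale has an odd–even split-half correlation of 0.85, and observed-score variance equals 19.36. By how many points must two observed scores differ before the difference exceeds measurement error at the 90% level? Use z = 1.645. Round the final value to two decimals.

σ = 19.36^(1/2) = 4.4000
Full-length reliability (Spearman-Brown) = 2(0.85)/(1+0.85) ≈ 0.9189
The standard error of measurement is 4.4000*√(1 − 0.9189) ≈ 4.4000*0.2847 ≈ 1.2529.
SE_diff = √2 * SEM ≈ 1.7719
Minimum reliable difference = 1.645 * SE_diff ≈ 1.645 * 1.7719 ≈ 2.9147

2.91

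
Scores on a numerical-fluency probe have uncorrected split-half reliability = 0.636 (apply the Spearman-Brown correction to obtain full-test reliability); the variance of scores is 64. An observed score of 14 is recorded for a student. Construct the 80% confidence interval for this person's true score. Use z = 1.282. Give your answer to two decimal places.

σ = 64^(1/2) = 8.00000
r_full = 2·0.636 / (1 + 0.636) ≃ 0.77751
SEM = 8.00000 · √(1 − 0.77751) = 8.00000 · √0.22249 ≃ 8.00000 · 0.47169 ≃ 3.77354
Margin = 1.282 · 3.77354 ≃ 4.83768
80% CI: 14 ± 4.83768 = [9.16232, 18.83768]

[9.16, 18.84]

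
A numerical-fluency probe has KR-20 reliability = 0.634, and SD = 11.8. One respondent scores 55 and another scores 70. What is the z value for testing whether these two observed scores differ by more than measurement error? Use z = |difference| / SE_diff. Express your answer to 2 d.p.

SEM = 11.8000*√(1 − 0.6340) ≈ 7.1388
SE_diff = √2 * SEM ≈ 10.0957
z = |55 − 70| / 10.0957 = 15 / 10.0957 ≈ 1.4858

1.49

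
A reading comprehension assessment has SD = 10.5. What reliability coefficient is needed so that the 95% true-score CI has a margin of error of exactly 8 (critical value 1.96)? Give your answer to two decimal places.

Required SEM = 8 / 1.96 ≃ 4.0816
r = 1 − (SEM / SD)² = 1 − (4.0816 / 10.5)² ≃ 1 − 0.1511 ≃ 0.8489

0.85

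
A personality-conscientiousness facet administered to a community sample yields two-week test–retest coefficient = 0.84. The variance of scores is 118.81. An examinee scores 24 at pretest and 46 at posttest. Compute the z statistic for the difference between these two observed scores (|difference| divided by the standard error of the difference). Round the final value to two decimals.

SD = √118.81 = 10.9000
SEM = 10.9000*√(1 − 0.8400) ≈ 4.3600
SE_diff = SEM * √2 ≈ 4.3600 * 1.4142 ≈ 6.1660
z = 22 / 6.1660 ≈ 3.5680

3.57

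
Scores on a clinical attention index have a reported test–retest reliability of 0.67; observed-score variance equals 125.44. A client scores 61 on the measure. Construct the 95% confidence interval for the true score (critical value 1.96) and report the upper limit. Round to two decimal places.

SD = √125.44 = 11.2000
The standard error of measurement is 11.2000·√(1 − 0.6700) ≈ 11.2000·0.5745 ≈ 6.4339.
Margin = 1.96 · 6.4339 ≈ 12.6105
Upper bound: 61 + 12.6105 = 73.6105

73.61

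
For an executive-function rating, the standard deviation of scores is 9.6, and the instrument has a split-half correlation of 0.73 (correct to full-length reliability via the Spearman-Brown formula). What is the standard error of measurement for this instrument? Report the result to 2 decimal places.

Full-length reliability (Spearman-Brown) = 2(0.73)/(1+0.73) ≈ 0.8439
SEM = 9.6000 · √(1 − 0.8439) = 9.6000 · √0.1561 ≈ 9.6000 · 0.3951 ≈ 3.7925

3.79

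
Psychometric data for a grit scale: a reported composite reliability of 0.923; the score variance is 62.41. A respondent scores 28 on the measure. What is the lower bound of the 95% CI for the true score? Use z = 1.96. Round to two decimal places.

23.70

SD = √62.41 = 7.900
SEM = 7.900 * √(1 − 0.923) = 7.900 * √0.077 ≈ 7.900 * 0.277 ≈ 2.192
1.96 * SEM ≈ 4.297
Lower bound: 28 − 4.297 = 23.703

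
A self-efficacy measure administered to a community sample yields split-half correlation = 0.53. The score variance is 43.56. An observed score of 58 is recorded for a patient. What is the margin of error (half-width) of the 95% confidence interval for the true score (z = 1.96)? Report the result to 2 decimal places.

7.17

SD = √43.56 ≈ 6.6000
Spearman-Brown: r = 2(0.53) / (1 + 0.53) = 1.0600 / 1.5300 ≈ 0.6928
SEM = 6.6000×√(1 − 0.6928) ≈ 3.6580
Half-width = 1.96×3.6580 ≈ 7.1697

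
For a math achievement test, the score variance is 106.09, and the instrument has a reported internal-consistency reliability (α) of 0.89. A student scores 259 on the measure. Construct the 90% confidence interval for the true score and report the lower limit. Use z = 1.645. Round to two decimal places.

SD = √106.09 = 10.300
The standard error of measurement is 10.300·√(1 − 0.890) ≈ 10.300·0.332 ≈ 3.416.
Margin = 1.645 · 3.416 ≈ 5.620
Lower bound: 259 − 5.620 = 253.380

253.38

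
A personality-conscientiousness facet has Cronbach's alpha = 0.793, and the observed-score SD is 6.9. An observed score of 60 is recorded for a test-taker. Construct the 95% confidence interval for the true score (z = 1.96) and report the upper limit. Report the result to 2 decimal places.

The standard error of measurement is 6.900*√(1 − 0.793) ≃ 6.900*0.455 ≃ 3.139.
Margin = 1.96 * 3.139 ≃ 6.153
Upper limit = 60 + 6.153 ≃ 66.153

66.15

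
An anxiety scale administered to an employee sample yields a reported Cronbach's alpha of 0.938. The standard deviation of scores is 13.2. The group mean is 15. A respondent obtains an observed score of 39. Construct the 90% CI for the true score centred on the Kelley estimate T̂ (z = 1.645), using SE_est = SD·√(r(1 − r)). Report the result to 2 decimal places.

[32.28, 42.75]

T̂ = r·X + (1 − r)·M = 0.9380*39 + 0.0620*15 = 36.5820 + 0.9300 ≈ 37.5120
SE_est = SD * √(r(1 − r)) = 13.2000 * √0.0582 ≈ 13.2000 * 0.2412 ≈ 3.1833
CI = 37.5120 ± 1.645 * 3.1833 → [32.2755, 42.7485]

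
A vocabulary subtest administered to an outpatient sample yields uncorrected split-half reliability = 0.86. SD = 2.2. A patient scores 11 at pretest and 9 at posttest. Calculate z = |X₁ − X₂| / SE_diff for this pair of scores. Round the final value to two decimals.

Full-length reliability (Spearman-Brown) = 2(0.86)/(1+0.86) ≈ 0.92473
The standard error of measurement is 2.20000×√(1 − 0.92473) ≈ 2.20000×0.27435 ≈ 0.60357.
SE_diff = SEM × √2 ≈ 0.60357 × 1.41421 ≈ 0.85358
z = |11 − 9| / 0.85358 = 2 / 0.85358 ≈ 2.34307

2.34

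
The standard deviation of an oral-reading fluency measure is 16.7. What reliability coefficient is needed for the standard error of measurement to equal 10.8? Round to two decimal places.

0.58

Required reliability = 1 − (SEM/SD)² = 1 − 0.41823 ≃ 0.58177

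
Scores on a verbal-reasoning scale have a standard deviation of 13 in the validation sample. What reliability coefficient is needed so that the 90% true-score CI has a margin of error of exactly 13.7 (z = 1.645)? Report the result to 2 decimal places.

0.59

Required SEM = 13.7 / 1.645 ≈ 8.328
Required reliability = 1 − (SEM/SD)² = 1 − 0.410 ≈ 0.590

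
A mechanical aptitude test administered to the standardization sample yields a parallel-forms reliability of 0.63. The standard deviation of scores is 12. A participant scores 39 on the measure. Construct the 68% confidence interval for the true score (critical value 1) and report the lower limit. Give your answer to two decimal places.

The standard error of measurement is 12.00000×√(1 − 0.63000) ≈ 12.00000×0.60828 ≈ 7.29932.
Half-width = 1×7.29932 ≈ 7.29932
Lower limit = 39 − 7.29932 ≈ 31.70068

31.70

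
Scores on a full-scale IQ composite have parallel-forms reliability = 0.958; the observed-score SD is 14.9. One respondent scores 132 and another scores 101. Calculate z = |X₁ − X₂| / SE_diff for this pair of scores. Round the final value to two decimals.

7.18

The standard error of measurement is 14.9000×√(1 − 0.9580) ≈ 14.9000×0.2049 ≈ 3.0536.
SE_diff = SEM × √2 ≈ 3.0536 × 1.4142 ≈ 4.3184
z = 31 / 4.3184 ≈ 7.1785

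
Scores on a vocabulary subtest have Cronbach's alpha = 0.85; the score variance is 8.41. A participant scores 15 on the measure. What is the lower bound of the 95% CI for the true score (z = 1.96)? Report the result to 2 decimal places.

12.80

SD = √8.41 = 2.90000
SEM = 2.90000*√(1 − 0.85000) ≃ 1.12317
1.96 * SEM ≃ 2.20140
Lower bound: 15 − 2.20140 = 12.79860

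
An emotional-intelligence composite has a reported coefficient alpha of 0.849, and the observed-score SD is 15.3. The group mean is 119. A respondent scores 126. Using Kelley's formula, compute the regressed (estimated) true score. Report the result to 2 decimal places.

124.94

T̂ = r·X + (1 − r)·M = 0.849·126 + 0.151·119 = 106.974 + 17.969 ≈ 124.943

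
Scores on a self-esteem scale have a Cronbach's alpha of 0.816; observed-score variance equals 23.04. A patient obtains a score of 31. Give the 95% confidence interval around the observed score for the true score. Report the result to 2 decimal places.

[26.96, 35.04]

SD = √23.04 ≈ 4.8000
The standard error of measurement is 4.8000·√(1 − 0.8160) ≈ 4.8000·0.4290 ≈ 2.0590.
Margin = 1.96 · 2.0590 ≈ 4.0356
CI = 31 ± 4.0356 → [26.9644, 35.0356]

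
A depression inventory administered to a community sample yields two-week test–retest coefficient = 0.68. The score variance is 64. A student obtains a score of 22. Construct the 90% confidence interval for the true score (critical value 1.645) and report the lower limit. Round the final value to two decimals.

SD = √64 ≃ 8.00000
The standard error of measurement is 8.00000*√(1 − 0.68000) ≃ 8.00000*0.56569 ≃ 4.52548.
1.645 * SEM ≃ 7.44442
Lower bound: 22 − 7.44442 = 14.55558

14.56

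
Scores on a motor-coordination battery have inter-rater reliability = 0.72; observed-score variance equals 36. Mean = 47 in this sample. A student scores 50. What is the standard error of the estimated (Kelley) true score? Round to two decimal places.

2.69

SD = √36 ≈ 6.000
SE_est = SD · √(r(1 − r)) = 6.000 · √0.202 ≈ 6.000 · 0.449 ≈ 2.694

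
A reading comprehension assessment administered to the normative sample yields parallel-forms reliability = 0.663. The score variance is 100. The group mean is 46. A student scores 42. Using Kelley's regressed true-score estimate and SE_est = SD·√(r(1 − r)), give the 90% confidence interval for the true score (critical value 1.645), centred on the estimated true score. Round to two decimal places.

σ = 100^(1/2) = 10.000
T̂ = 0.663(42) + 0.337(46) ≃ 43.348
SE_est = SD × √(r(1 − r)) = 10.000 × √0.223 ≃ 10.000 × 0.473 ≃ 4.727
CI = 43.348 ± 1.645 × 4.727 → [35.572, 51.124]

[35.57, 51.12]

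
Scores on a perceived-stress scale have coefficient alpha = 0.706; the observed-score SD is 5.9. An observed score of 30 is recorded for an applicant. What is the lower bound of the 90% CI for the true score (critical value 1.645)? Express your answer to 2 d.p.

SEM = 5.9000 × √(1 − 0.7060) = 5.9000 × √0.2940 ≈ 5.9000 × 0.5422 ≈ 3.1991
Half-width = 1.645×3.1991 ≈ 5.2625
Lower bound: 30 − 5.2625 = 24.7375

24.74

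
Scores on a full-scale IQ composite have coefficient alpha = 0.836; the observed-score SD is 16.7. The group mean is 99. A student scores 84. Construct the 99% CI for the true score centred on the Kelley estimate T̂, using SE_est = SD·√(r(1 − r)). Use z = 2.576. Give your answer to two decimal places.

[70.53, 102.39]

Estimated true score = 0.83600·84 + (1 − 0.83600)·99 ≃ 86.46000
SE_est = 16.70000·√(0.83600·0.16400) ≃ 6.18360
CI = 86.46000 ± 2.576 · 6.18360 → [70.53104, 102.38896]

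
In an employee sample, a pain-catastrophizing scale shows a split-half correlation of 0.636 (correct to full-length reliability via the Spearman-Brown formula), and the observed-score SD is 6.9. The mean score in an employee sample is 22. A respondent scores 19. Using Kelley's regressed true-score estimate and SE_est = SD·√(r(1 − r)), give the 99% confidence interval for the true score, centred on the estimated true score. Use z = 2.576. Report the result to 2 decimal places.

[12.27, 27.06]

Spearman-Brown: r = 2(0.636) / (1 + 0.636) = 1.2720 / 1.6360 ≈ 0.7775
T̂ = r·X + (1 − r)·M = 0.7775*19 + 0.2225*22 ≈ 14.7726 + 4.8949 ≈ 19.6675
SE_est = 6.9000*√(0.7775*0.2225) ≈ 2.8699
99% CI: 19.6675 ± 7.3927 ≈ (12.2747, 27.0602)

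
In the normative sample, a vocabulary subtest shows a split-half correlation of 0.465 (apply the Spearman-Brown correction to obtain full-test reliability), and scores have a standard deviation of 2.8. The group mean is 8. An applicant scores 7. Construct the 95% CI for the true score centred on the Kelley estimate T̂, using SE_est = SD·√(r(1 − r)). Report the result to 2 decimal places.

Full-length reliability (Spearman-Brown) = 2(0.465)/(1+0.465) ≈ 0.635
T̂ = r·X + (1 − r)·M = 0.635·7 + 0.365·8 ≈ 4.444 + 2.922 ≈ 7.365
SE_est = SD · √(r(1 − r)) = 2.800 · √0.232 ≈ 2.800 · 0.481 ≈ 1.348
CI = 7.365 ± 1.96 · 1.348 → [4.723, 10.008]

[4.72, 10.01]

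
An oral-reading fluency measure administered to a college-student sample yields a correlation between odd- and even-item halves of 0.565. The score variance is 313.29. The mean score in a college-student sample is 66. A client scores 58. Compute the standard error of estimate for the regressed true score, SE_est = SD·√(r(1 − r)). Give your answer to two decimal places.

7.93

SD = √313.29 = 17.70000
r_full = 2·0.565 / (1 + 0.565) ≃ 0.72204
SE_est = SD · √(r(1 − r)) = 17.70000 · √0.20070 ≃ 17.70000 · 0.44799 ≃ 7.92944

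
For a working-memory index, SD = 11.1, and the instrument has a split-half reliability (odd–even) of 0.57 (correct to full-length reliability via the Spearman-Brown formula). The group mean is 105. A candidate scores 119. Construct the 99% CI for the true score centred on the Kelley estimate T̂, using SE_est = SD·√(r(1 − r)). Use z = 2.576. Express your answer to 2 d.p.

[102.41, 127.92]

Spearman-Brown: r = 2(0.57) / (1 + 0.57) = 1.14000 / 1.57000 ≃ 0.72611
Estimated true score = 0.72611·119 + (1 − 0.72611)·105 ≃ 115.16561
SE_est = SD · √(r(1 − r)) = 11.10000 · √0.19887 ≃ 11.10000 · 0.44595 ≃ 4.95005
CI = 115.16561 ± 2.576 · 4.95005 → [102.41426, 127.91695]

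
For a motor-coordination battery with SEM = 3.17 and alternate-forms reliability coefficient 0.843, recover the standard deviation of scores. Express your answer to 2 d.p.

8.00

SD = SEM / √(1 − r) = 3.17 / √0.157 ≈ 3.17 / 0.396 ≈ 8.000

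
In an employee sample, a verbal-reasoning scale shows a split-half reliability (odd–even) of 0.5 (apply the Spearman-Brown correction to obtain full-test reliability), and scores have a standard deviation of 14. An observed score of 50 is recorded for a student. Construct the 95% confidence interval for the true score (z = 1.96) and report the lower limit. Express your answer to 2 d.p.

Full-length reliability (Spearman-Brown) = 2(0.5)/(1+0.5) ≃ 0.66667
SEM = 14.00000×√(1 − 0.66667) ≃ 8.08290
1.96 × SEM ≃ 15.84249
Lower bound: 50 − 15.84249 = 34.15751

34.16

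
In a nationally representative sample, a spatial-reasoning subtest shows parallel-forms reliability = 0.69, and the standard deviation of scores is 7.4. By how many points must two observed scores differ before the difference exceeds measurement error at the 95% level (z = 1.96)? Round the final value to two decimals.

11.42

The standard error of measurement is 7.400×√(1 − 0.690) ≈ 7.400×0.557 ≈ 4.120.
SE_diff = SEM × √2 ≈ 4.120 × 1.414 ≈ 5.827
Smallest detectable difference = 1.96×5.827 ≈ 11.420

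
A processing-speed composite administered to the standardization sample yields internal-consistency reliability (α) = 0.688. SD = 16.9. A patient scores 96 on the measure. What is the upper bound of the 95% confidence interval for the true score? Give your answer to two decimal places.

114.50

SEM = 16.9000×√(1 − 0.6880) ≈ 9.4398
1.96 × SEM ≈ 18.5021
Upper limit = 96 + 18.5021 ≈ 114.5021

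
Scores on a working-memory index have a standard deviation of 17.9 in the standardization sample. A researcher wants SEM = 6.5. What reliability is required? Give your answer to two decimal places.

0.87

r = 1 − (6.5000/17.9)² ≈ 1 − 0.1319 ≈ 0.8681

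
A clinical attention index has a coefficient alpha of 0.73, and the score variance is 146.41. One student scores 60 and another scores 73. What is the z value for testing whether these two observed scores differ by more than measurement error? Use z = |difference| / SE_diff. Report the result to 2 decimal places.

1.46

σ = 146.41^(1/2) = 12.100
SEM = 12.100 × √(1 − 0.730) = 12.100 × √0.270 ≈ 12.100 × 0.520 ≈ 6.287
SE_diff = SEM × √2 ≈ 6.287 × 1.414 ≈ 8.892
z = |60 − 73| / 8.892 = 13 / 8.892 ≈ 1.462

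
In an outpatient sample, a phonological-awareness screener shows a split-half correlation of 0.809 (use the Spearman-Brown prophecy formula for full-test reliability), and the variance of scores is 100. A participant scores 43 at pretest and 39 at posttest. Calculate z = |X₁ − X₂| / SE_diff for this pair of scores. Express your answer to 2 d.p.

0.87

SD = √100 ≃ 10.000
r_full = 2·0.809 / (1 + 0.809) ≃ 0.894
SEM = 10.000 × √(1 − 0.894) = 10.000 × √0.106 ≃ 10.000 × 0.325 ≃ 3.249
SE_diff = √2 × SEM ≃ 4.595
z = 4 / 4.595 ≃ 0.870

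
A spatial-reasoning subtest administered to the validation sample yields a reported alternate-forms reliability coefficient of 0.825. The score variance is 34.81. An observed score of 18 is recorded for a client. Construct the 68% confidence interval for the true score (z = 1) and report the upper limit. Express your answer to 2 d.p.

σ = 34.81^(1/2) = 5.9000
SEM = 5.9000 · √(1 − 0.8250) = 5.9000 · √0.1750 ≈ 5.9000 · 0.4183 ≈ 2.4681
1 · SEM ≈ 2.4681
Upper limit = 18 + 2.4681 ≈ 20.4681

20.47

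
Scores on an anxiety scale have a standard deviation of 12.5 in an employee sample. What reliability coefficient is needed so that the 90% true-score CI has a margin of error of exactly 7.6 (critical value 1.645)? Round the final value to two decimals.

Required SEM = 7.6 / 1.645 ≈ 4.6201
r = 1 − (4.6201/12.5)² ≈ 1 − 0.1366 ≈ 0.8634

0.86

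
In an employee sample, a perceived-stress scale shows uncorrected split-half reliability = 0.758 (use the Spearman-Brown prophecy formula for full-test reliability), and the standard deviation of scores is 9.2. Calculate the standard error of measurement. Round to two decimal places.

3.41

Spearman-Brown: r = 2(0.758) / (1 + 0.758) = 1.516 / 1.758 ≈ 0.862
SEM = 9.200 * √(1 − 0.862) = 9.200 * √0.138 ≈ 9.200 * 0.371 ≈ 3.413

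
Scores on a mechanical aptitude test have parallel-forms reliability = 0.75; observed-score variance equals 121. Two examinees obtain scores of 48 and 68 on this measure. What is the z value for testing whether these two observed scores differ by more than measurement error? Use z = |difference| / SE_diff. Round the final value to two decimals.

2.57

SD = √121 ≈ 11.00000
SEM = 11.00000·√(1 − 0.75000) ≈ 5.50000
Standard error of the difference = 5.50000·√2 ≈ 7.77817
z = 20 / 7.77817 ≈ 2.57130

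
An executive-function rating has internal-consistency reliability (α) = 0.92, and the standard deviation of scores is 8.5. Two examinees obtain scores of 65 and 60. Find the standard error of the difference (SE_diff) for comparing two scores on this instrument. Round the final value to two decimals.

SEM = 8.50000 · √(1 − 0.92000) = 8.50000 · √0.08000 ≈ 8.50000 · 0.28284 ≈ 2.40416
Standard error of the difference = 2.40416·√2 ≈ 3.40000

3.40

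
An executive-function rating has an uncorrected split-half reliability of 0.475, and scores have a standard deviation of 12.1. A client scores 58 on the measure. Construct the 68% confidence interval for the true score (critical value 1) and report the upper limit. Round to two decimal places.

65.22

r_full = 2·0.475 / (1 + 0.475) ≈ 0.6441
SEM = 12.1000 × √(1 − 0.6441) = 12.1000 × √0.3559 ≈ 12.1000 × 0.5966 ≈ 7.2189
Margin = 1 × 7.2189 ≈ 7.2189
Upper limit = 58 + 7.2189 ≈ 65.2189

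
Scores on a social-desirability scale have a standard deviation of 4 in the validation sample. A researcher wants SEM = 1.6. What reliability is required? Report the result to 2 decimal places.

r = 1 − (SEM / SD)² = 1 − (1.600 / 4)² ≈ 1 − 0.160 ≈ 0.840

0.84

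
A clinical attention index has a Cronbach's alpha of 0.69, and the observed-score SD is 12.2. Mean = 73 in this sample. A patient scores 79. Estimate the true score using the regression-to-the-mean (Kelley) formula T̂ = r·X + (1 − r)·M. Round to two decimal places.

77.14

T̂ = 0.690(79) + 0.310(73) ≈ 77.140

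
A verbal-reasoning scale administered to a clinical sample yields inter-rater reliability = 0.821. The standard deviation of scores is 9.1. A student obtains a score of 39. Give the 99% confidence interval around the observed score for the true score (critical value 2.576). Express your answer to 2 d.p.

SEM = 9.1000×√(1 − 0.8210) ≃ 3.8501
Half-width = 2.576×3.8501 ≃ 9.9178
Interval: (29.0822, 48.9178)

[29.08, 48.92]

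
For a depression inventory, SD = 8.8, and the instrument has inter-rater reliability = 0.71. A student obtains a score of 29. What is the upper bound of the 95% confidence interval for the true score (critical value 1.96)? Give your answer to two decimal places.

38.29

SEM = 8.80000·√(1 − 0.71000) ≈ 4.73895
Margin = 1.96 · 4.73895 ≈ 9.28833
Upper limit = 29 + 9.28833 ≈ 38.28833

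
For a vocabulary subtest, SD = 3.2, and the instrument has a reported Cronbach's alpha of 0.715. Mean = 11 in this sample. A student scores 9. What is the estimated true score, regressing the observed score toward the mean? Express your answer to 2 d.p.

Estimated true score = 0.7150·9 + (1 − 0.7150)·11 ≈ 9.5700

9.57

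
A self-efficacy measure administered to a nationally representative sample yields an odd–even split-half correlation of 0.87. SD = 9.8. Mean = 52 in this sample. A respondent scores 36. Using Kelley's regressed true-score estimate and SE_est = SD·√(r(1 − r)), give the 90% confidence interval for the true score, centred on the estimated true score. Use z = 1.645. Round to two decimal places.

Spearman-Brown: r = 2(0.87) / (1 + 0.87) = 1.7400 / 1.8700 ≈ 0.9305
T̂ = r·X + (1 − r)·M = 0.9305×36 + 0.0695×52 ≈ 33.4973 + 3.6150 ≈ 37.1123
SE_est = 9.8000×√(0.9305×0.0695) ≈ 2.4925
CI = 37.1123 ± 1.645 × 2.4925 → [33.0122, 41.2124]

[33.01, 41.21]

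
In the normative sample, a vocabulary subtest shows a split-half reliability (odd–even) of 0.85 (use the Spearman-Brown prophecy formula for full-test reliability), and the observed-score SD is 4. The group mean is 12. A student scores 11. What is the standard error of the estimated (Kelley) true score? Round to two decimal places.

1.09

Full-length reliability (Spearman-Brown) = 2(0.85)/(1+0.85) ≈ 0.9189
SE_est = SD × √(r(1 − r)) = 4.0000 × √0.0745 ≈ 4.0000 × 0.2730 ≈ 1.0918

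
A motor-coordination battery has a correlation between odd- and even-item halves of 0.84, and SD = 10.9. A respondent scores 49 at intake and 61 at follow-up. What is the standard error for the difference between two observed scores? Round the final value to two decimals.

4.55

Full-length reliability (Spearman-Brown) = 2(0.84)/(1+0.84) ≈ 0.913
SEM = 10.900 * √(1 − 0.913) = 10.900 * √0.087 ≈ 10.900 * 0.295 ≈ 3.214
Standard error of the difference = 3.214·√2 ≈ 4.546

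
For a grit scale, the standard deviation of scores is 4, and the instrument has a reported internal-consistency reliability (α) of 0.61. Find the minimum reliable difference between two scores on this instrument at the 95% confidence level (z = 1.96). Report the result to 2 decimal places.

6.92

SEM = 4.0000·√(1 − 0.6100) ≈ 2.4980
SE_diff = √2 · SEM ≈ 3.5327
Smallest detectable difference = 1.96·3.5327 ≈ 6.9241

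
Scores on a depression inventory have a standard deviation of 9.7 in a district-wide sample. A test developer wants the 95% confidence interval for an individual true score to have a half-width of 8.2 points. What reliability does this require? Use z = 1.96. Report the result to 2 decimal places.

Required SEM = 8.2 / 1.96 ≈ 4.184
Required reliability = 1 − (SEM/SD)² = 1 − 0.186 ≈ 0.814

0.81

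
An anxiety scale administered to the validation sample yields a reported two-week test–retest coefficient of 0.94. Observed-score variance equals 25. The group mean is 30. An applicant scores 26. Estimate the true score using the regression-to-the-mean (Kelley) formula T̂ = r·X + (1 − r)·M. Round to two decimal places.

T̂ = 0.9400(26) + 0.0600(30) ≈ 26.2400

26.24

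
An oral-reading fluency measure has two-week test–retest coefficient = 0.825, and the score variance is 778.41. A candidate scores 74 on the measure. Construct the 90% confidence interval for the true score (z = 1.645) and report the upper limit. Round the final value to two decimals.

93.20

SD = √778.41 = 27.9000
SEM = 27.9000 × √(1 − 0.8250) = 27.9000 × √0.1750 ≈ 27.9000 × 0.4183 ≈ 11.6714
Half-width = 1.645×11.6714 ≈ 19.1995
Upper limit = 74 + 19.1995 ≈ 93.1995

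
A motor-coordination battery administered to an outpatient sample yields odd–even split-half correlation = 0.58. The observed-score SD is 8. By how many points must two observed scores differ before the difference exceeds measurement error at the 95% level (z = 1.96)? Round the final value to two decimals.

11.43

Full-length reliability (Spearman-Brown) = 2(0.58)/(1+0.58) ≈ 0.73418
The standard error of measurement is 8.00000×√(1 − 0.73418) ≈ 8.00000×0.51558 ≈ 4.12464.
Standard error of the difference = 4.12464·√2 ≈ 5.83312
Smallest detectable difference = 1.96×5.83312 ≈ 11.43292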